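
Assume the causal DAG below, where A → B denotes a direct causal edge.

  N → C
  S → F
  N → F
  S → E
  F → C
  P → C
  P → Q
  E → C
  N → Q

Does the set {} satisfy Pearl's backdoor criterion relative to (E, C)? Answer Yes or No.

Backdoor paths from E to C (paths whose first edge points into E):
  P1: E <- S -> F <- N -> C
  P2: E <- S -> F <- N -> Q <- P -> C
  P3: E <- S -> F -> C
Condition 1 (no descendant of E in the set): holds — descendants of E are {C}; none are in {}.
Condition 2 (every backdoor path blocked by {}):
  P1: blocked at collider F (neither it nor any descendant is in the conditioning set).
  P2: blocked at collider F (neither it nor any descendant is in the conditioning set).
  P3: open — no interior node is in the conditioning set.
{} does not satisfy the backdoor criterion.

No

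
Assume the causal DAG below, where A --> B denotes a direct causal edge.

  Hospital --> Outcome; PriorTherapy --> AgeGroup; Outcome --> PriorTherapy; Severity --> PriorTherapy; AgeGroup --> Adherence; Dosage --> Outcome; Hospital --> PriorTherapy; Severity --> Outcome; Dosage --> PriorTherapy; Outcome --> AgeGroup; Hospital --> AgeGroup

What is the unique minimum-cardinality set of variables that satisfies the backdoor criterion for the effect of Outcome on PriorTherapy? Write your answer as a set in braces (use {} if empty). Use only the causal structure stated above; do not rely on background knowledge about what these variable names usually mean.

Variables eligible for adjustment (non-descendants of Outcome, excluding Outcome and PriorTherapy): {Dosage, Hospital, Severity}.
Backdoor paths from Outcome to PriorTherapy:
  P1: Outcome <- Dosage -> PriorTherapy
  P2: Outcome <- Severity -> PriorTherapy
  P3: Outcome <- Hospital -> PriorTherapy
  P4: Outcome <- Hospital -> AgeGroup <- PriorTherapy
The empty set is not sufficient: P1 (Outcome <- Dosage -> PriorTherapy) has no collider blocking it and no conditioned non-collider, so it is open.
Try {Dosage, Hospital, Severity}:
  P1: blocked at fork node Dosage ∈ conditioning set.
  P2: blocked at fork node Severity ∈ conditioning set.
  P3: blocked at fork node Hospital ∈ conditioning set.
  P4: blocked at fork node Hospital ∈ conditioning set.
{Dosage, Hospital, Severity} contains no descendant of Outcome and blocks every backdoor path.
Every element of {Dosage, Hospital, Severity} is needed (dropping Dosage leaves P1 open; dropping Hospital leaves P3 open; dropping Severity leaves P2 open), so no proper subset is valid.
Among all size-3 subsets of the eligible variables, only {Dosage, Hospital, Severity} blocks every backdoor path, so it is the unique smallest valid adjustment set.

{Dosage, Hospital, Severity}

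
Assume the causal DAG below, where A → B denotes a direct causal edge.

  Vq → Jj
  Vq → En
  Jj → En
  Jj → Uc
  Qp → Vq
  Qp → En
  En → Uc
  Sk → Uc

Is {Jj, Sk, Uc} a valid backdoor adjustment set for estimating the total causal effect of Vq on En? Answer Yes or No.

Backdoor paths from Vq to En (paths whose first edge points into Vq):
  P1: Vq <- Qp -> En
Condition 1 (no descendant of Vq in the set): FAILS — Jj and Uc are descendants of Vq.
Condition 2 (every backdoor path blocked by {Jj, Sk, Uc}):
  P1: open — no interior node is in the conditioning set.
{Jj, Sk, Uc} does not satisfy the backdoor criterion.

No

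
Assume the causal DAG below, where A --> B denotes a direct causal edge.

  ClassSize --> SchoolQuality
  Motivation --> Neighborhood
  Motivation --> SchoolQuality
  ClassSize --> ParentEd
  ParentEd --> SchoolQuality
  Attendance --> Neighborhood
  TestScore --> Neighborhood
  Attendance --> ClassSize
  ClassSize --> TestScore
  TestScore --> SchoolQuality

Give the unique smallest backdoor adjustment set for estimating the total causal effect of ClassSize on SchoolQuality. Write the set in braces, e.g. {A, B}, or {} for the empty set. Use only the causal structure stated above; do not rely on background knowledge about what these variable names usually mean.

{}

Variables eligible for adjustment (non-descendants of ClassSize, excluding ClassSize and SchoolQuality): {Attendance, Motivation}.
Backdoor paths from ClassSize to SchoolQuality:
  P1: ClassSize <- Attendance -> Neighborhood <- TestScore -> SchoolQuality
  P2: ClassSize <- Attendance -> Neighborhood <- Motivation -> SchoolQuality
Each backdoor path contains an unconditioned collider, so every path is already blocked with the empty conditioning set:
  P1: blocked at collider Neighborhood (neither it nor any descendant is in the conditioning set).
  P2: blocked at collider Neighborhood (neither it nor any descendant is in the conditioning set).
The empty set is therefore the unique smallest valid set.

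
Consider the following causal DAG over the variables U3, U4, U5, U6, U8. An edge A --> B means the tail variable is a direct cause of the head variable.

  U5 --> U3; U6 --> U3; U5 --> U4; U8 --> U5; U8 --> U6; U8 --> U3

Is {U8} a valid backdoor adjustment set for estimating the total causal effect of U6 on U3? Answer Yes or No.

Backdoor paths from U6 to U3 (paths whose first edge points into U6):
  P1: U6 <- U8 -> U5 -> U3
  P2: U6 <- U8 -> U3
Condition 1 (no descendant of U6 in the set): holds — descendants of U6 are {U3}; none are in {U8}.
Condition 2 (every backdoor path blocked by {U8}):
  P1: blocked at fork node U8 ∈ conditioning set.
  P2: blocked at fork node U8 ∈ conditioning set.
{U8} satisfies the backdoor criterion.

Yes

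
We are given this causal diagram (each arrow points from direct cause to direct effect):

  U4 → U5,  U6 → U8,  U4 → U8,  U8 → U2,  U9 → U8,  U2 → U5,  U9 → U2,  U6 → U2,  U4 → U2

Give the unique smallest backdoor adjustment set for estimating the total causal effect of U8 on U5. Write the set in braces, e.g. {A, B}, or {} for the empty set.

{U4, U6, U9}

Variables eligible for adjustment (non-descendants of U8, excluding U8 and U5): {U4, U6, U9}.
Backdoor paths from U8 to U5:
  P1: U8 <- U9 -> U2 <- U4 -> U5
  P2: U8 <- U9 -> U2 -> U5
  P3: U8 <- U4 -> U2 -> U5
  P4: U8 <- U4 -> U5
  P5: U8 <- U6 -> U2 <- U4 -> U5
  P6: U8 <- U6 -> U2 -> U5
The empty set is not sufficient: P2 (U8 <- U9 -> U2 -> U5) has no collider blocking it and no conditioned non-collider, so it is open.
Try {U4, U6, U9}:
  P1: blocked at fork node U9 ∈ conditioning set.
  P2: blocked at fork node U9 ∈ conditioning set.
  P3: blocked at fork node U4 ∈ conditioning set.
  P4: blocked at fork node U4 ∈ conditioning set.
  P5: blocked at fork node U6 ∈ conditioning set.
  P6: blocked at fork node U6 ∈ conditioning set.
{U4, U6, U9} contains no descendant of U8 and blocks every backdoor path.
Every element of {U4, U6, U9} is needed (dropping U4 leaves P3 open; dropping U6 leaves P6 open; dropping U9 leaves P2 open), so no proper subset is valid.
Among all size-3 subsets of the eligible variables, only {U4, U6, U9} blocks every backdoor path, so it is the unique smallest valid adjustment set.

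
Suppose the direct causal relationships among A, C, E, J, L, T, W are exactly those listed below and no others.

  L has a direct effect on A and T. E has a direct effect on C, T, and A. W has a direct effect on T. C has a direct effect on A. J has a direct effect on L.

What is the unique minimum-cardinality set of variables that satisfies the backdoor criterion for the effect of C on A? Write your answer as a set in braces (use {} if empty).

Variables eligible for adjustment (non-descendants of C, excluding C and A): {E, J, L, T, W}.
Backdoor paths from C to A:
  P1: C <- E -> T <- L -> A
  P2: C <- E -> A
The empty set is not sufficient: P2 (C <- E -> A) has no collider blocking it and no conditioned non-collider, so it is open.
Try {E}:
  P1: blocked at fork node E ∈ conditioning set.
  P2: blocked at fork node E ∈ conditioning set.
{E} contains no descendant of C and blocks every backdoor path.
No other singleton works — e.g. {J} leaves P2 open — so {E} is the unique smallest valid adjustment set.

{E}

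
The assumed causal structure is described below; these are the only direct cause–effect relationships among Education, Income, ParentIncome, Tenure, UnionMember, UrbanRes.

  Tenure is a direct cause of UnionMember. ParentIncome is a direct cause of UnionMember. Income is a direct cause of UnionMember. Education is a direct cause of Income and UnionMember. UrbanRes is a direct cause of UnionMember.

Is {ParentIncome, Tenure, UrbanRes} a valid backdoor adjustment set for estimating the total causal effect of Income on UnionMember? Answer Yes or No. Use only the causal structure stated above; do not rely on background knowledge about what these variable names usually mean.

Backdoor paths from Income to UnionMember (paths whose first edge points into Income):
  P1: Income <- Education -> UnionMember
Condition 1 (no descendant of Income in the set): holds — descendants of Income are {UnionMember}; none are in {ParentIncome, Tenure, UrbanRes}.
Condition 2 (every backdoor path blocked by {ParentIncome, Tenure, UrbanRes}):
  P1: open — no interior node is in the conditioning set.
{ParentIncome, Tenure, UrbanRes} does not satisfy the backdoor criterion.

No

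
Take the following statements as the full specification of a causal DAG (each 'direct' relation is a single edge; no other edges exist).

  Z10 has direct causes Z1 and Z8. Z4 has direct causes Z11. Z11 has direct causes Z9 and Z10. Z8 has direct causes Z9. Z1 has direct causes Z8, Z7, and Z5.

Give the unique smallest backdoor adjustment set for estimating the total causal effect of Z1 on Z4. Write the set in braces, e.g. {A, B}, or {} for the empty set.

Variables eligible for adjustment (non-descendants of Z1, excluding Z1 and Z4): {Z5, Z7, Z8, Z9}.
Backdoor paths from Z1 to Z4:
  P1: Z1 <- Z8 <- Z9 -> Z11 -> Z4
  P2: Z1 <- Z8 -> Z10 -> Z11 -> Z4
The empty set is not sufficient: P1 (Z1 <- Z8 <- Z9 -> Z11 -> Z4) has no collider blocking it and no conditioned non-collider, so it is open.
Try {Z8}:
  P1: blocked at chain node Z8 ∈ conditioning set.
  P2: blocked at fork node Z8 ∈ conditioning set.
{Z8} contains no descendant of Z1 and blocks every backdoor path.
No other singleton works — e.g. {Z5} leaves P1 open — so {Z8} is the unique smallest valid adjustment set.

{Z8}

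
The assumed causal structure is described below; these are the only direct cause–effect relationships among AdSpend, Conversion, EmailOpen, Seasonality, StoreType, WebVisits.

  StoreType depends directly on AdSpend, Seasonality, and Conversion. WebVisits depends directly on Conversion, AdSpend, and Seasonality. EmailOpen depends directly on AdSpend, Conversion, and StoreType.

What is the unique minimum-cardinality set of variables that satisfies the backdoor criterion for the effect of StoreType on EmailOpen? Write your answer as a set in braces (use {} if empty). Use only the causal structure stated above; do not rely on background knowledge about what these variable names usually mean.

{AdSpend, Conversion}

Variables eligible for adjustment (non-descendants of StoreType, excluding StoreType and EmailOpen): {AdSpend, Conversion, Seasonality, WebVisits}.
Backdoor paths from StoreType to EmailOpen:
  P1: StoreType <- Conversion -> EmailOpen
  P2: StoreType <- Conversion -> WebVisits <- AdSpend -> EmailOpen
  P3: StoreType <- Seasonality -> WebVisits <- Conversion -> EmailOpen
  P4: StoreType <- Seasonality -> WebVisits <- AdSpend -> EmailOpen
  P5: StoreType <- AdSpend -> EmailOpen
  P6: StoreType <- AdSpend -> WebVisits <- Conversion -> EmailOpen
The empty set is not sufficient: P1 (StoreType <- Conversion -> EmailOpen) has no collider blocking it and no conditioned non-collider, so it is open.
Try {AdSpend, Conversion}:
  P1: blocked at fork node Conversion ∈ conditioning set.
  P2: blocked at fork node Conversion ∈ conditioning set.
  P3: blocked at collider WebVisits (neither it nor any descendant is in the conditioning set).
  P4: blocked at collider WebVisits (neither it nor any descendant is in the conditioning set).
  P5: blocked at fork node AdSpend ∈ conditioning set.
  P6: blocked at fork node AdSpend ∈ conditioning set.
{AdSpend, Conversion} contains no descendant of StoreType and blocks every backdoor path.
Every element of {AdSpend, Conversion} is needed (dropping AdSpend leaves P5 open; dropping Conversion leaves P1 open), so no proper subset is valid.
Among all size-2 subsets of the eligible variables, only {AdSpend, Conversion} blocks every backdoor path, so it is the unique smallest valid adjustment set.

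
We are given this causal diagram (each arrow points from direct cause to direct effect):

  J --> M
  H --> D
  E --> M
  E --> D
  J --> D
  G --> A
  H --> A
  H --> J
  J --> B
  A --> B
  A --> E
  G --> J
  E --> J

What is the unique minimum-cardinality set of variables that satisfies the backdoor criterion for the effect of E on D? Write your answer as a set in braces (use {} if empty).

Variables eligible for adjustment (non-descendants of E, excluding E and D): {A, G, H}.
Backdoor paths from E to D:
  P1: E <- A <- H -> J -> D
  P2: E <- A <- H -> D
  P3: E <- A <- G -> J <- H -> D
  P4: E <- A <- G -> J -> D
  P5: E <- A -> B <- J <- H -> D
  P6: E <- A -> B <- J -> D
The empty set is not sufficient: P1 (E <- A <- H -> J -> D) has no collider blocking it and no conditioned non-collider, so it is open.
Try {A}:
  P1: blocked at chain node A ∈ conditioning set.
  P2: blocked at chain node A ∈ conditioning set.
  P3: blocked at chain node A ∈ conditioning set.
  P4: blocked at chain node A ∈ conditioning set.
  P5: blocked at fork node A ∈ conditioning set.
  P6: blocked at fork node A ∈ conditioning set.
{A} contains no descendant of E and blocks every backdoor path.
No other singleton works — e.g. {H} leaves P4 open — so {A} is the unique smallest valid adjustment set.

{A}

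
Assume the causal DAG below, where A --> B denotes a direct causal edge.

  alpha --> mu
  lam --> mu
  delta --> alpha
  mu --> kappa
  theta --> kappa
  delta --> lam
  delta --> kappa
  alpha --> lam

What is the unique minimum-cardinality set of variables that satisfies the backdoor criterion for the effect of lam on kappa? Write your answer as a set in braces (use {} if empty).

Variables eligible for adjustment (non-descendants of lam, excluding lam and kappa): {alpha, delta, theta}.
Backdoor paths from lam to kappa:
  P1: lam <- delta -> alpha -> mu -> kappa
  P2: lam <- delta -> kappa
  P3: lam <- alpha <- delta -> kappa
  P4: lam <- alpha -> mu -> kappa
The empty set is not sufficient: P1 (lam <- delta -> alpha -> mu -> kappa) has no collider blocking it and no conditioned non-collider, so it is open.
Try {alpha, delta}:
  P1: blocked at fork node delta ∈ conditioning set.
  P2: blocked at fork node delta ∈ conditioning set.
  P3: blocked at chain node alpha ∈ conditioning set.
  P4: blocked at fork node alpha ∈ conditioning set.
{alpha, delta} contains no descendant of lam and blocks every backdoor path.
Every element of {alpha, delta} is needed (dropping alpha leaves P4 open; dropping delta leaves P2 open), so no proper subset is valid.
Among all size-2 subsets of the eligible variables, only {alpha, delta} blocks every backdoor path, so it is the unique smallest valid adjustment set.

{alpha, delta}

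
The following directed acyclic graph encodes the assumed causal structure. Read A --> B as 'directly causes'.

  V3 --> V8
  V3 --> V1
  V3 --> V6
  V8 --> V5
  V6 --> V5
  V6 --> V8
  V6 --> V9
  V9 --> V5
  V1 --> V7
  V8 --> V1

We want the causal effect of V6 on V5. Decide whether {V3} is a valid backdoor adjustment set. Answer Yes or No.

Backdoor paths from V6 to V5 (paths whose first edge points into V6):
  P1: V6 <- V3 -> V8 -> V5
  P2: V6 <- V3 -> V1 <- V8 -> V5
Condition 1 (no descendant of V6 in the set): holds — descendants of V6 are {V1, V5, V7, V8, V9}; none are in {V3}.
Condition 2 (every backdoor path blocked by {V3}):
  P1: blocked at fork node V3 ∈ conditioning set.
  P2: blocked at fork node V3 ∈ conditioning set.
{V3} satisfies the backdoor criterion.

Yes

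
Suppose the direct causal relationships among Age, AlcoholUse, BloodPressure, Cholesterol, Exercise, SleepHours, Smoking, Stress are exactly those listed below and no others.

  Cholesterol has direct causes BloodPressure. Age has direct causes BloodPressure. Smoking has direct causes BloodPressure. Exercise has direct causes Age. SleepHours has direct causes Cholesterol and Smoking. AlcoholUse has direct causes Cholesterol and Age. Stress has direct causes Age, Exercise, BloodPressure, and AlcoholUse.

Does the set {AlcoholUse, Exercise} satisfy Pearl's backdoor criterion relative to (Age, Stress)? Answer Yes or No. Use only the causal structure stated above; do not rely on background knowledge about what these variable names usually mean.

No

Backdoor paths from Age to Stress (paths whose first edge points into Age):
  P1: Age <- BloodPressure -> Cholesterol -> AlcoholUse -> Stress
  P2: Age <- BloodPressure -> Smoking -> SleepHours <- Cholesterol -> AlcoholUse -> Stress
  P3: Age <- BloodPressure -> Stress
Condition 1 (no descendant of Age in the set): FAILS — AlcoholUse and Exercise are descendants of Age.
Condition 2 (every backdoor path blocked by {AlcoholUse, Exercise}):
  P1: blocked at chain node AlcoholUse ∈ conditioning set.
  P2: blocked at collider SleepHours (neither it nor any descendant is in the conditioning set).
  P3: open — no interior node is in the conditioning set.
{AlcoholUse, Exercise} does not satisfy the backdoor criterion.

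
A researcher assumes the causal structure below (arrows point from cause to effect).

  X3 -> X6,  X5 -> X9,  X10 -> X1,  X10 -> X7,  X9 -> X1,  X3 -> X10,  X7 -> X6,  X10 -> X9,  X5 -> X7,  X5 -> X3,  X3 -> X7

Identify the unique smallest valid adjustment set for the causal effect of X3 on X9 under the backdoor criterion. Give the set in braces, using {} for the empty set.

{X5}

Variables eligible for adjustment (non-descendants of X3, excluding X3 and X9): {X5}.
Backdoor paths from X3 to X9:
  P1: X3 <- X5 -> X9
  P2: X3 <- X5 -> X7 <- X10 -> X9
  P3: X3 <- X5 -> X7 <- X10 -> X1 <- X9
The empty set is not sufficient: P1 (X3 <- X5 -> X9) has no collider blocking it and no conditioned non-collider, so it is open.
Try {X5}:
  P1: blocked at fork node X5 ∈ conditioning set.
  P2: blocked at fork node X5 ∈ conditioning set.
  P3: blocked at fork node X5 ∈ conditioning set.
{X5} contains no descendant of X3 and blocks every backdoor path.
{X5} is the unique smallest valid adjustment set.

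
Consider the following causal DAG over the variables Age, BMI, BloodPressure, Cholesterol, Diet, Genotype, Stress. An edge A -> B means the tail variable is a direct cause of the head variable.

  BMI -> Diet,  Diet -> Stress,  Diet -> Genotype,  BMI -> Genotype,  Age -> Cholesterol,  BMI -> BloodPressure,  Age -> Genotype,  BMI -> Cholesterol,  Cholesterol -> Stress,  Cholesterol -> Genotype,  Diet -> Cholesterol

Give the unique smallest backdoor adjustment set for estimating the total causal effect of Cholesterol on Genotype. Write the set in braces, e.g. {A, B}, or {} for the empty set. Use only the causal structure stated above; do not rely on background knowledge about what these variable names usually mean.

Variables eligible for adjustment (non-descendants of Cholesterol, excluding Cholesterol and Genotype): {Age, BMI, BloodPressure, Diet}.
Backdoor paths from Cholesterol to Genotype:
  P1: Cholesterol <- Age -> Genotype
  P2: Cholesterol <- BMI -> Diet -> Genotype
  P3: Cholesterol <- BMI -> Genotype
  P4: Cholesterol <- Diet <- BMI -> Genotype
  P5: Cholesterol <- Diet -> Genotype
The empty set is not sufficient: P1 (Cholesterol <- Age -> Genotype) has no collider blocking it and no conditioned non-collider, so it is open.
Try {Age, BMI, Diet}:
  P1: blocked at fork node Age ∈ conditioning set.
  P2: blocked at fork node BMI ∈ conditioning set.
  P3: blocked at fork node BMI ∈ conditioning set.
  P4: blocked at chain node Diet ∈ conditioning set.
  P5: blocked at fork node Diet ∈ conditioning set.
{Age, BMI, Diet} contains no descendant of Cholesterol and blocks every backdoor path.
Every element of {Age, BMI, Diet} is needed (dropping Age leaves P1 open; dropping BMI leaves P3 open; dropping Diet leaves P5 open), so no proper subset is valid.
Among all size-3 subsets of the eligible variables, only {Age, BMI, Diet} blocks every backdoor path, so it is the unique smallest valid adjustment set.

{Age, BMI, Diet}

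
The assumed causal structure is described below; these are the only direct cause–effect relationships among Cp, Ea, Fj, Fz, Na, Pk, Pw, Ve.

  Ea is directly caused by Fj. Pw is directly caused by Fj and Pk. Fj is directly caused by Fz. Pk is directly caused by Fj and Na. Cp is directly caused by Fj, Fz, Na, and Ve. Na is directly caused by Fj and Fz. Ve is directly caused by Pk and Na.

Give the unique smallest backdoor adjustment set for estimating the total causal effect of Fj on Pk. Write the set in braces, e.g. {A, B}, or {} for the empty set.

{Fz}

Variables eligible for adjustment (non-descendants of Fj, excluding Fj and Pk): {Fz}.
Backdoor paths from Fj to Pk:
  P1: Fj <- Fz -> Na -> Pk
  P2: Fj <- Fz -> Na -> Ve <- Pk
  P3: Fj <- Fz -> Na -> Cp <- Ve <- Pk
  P4: Fj <- Fz -> Cp <- Na -> Pk
  P5: Fj <- Fz -> Cp <- Na -> Ve <- Pk
  P6: Fj <- Fz -> Cp <- Ve <- Na -> Pk
  P7: Fj <- Fz -> Cp <- Ve <- Pk
The empty set is not sufficient: P1 (Fj <- Fz -> Na -> Pk) has no collider blocking it and no conditioned non-collider, so it is open.
Try {Fz}:
  P1: blocked at fork node Fz ∈ conditioning set.
  P2: blocked at fork node Fz ∈ conditioning set.
  P3: blocked at fork node Fz ∈ conditioning set.
  P4: blocked at fork node Fz ∈ conditioning set.
  P5: blocked at fork node Fz ∈ conditioning set.
  P6: blocked at fork node Fz ∈ conditioning set.
  P7: blocked at fork node Fz ∈ conditioning set.
{Fz} contains no descendant of Fj and blocks every backdoor path.
{Fz} is the unique smallest valid adjustment set.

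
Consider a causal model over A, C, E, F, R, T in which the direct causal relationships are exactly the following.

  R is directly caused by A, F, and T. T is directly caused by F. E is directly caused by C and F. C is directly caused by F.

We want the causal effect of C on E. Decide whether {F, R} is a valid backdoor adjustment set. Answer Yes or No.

Yes

Backdoor paths from C to E (paths whose first edge points into C):
  P1: C <- F -> E
Condition 1 (no descendant of C in the set): holds — descendants of C are {E}; none are in {F, R}.
Condition 2 (every backdoor path blocked by {F, R}):
  P1: blocked at fork node F ∈ conditioning set.
{F, R} satisfies the backdoor criterion.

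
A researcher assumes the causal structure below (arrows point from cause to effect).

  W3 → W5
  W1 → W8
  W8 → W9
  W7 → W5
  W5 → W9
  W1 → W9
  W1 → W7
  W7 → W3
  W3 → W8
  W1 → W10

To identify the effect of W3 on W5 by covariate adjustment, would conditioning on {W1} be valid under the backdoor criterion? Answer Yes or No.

No

Backdoor paths from W3 to W5 (paths whose first edge points into W3):
  P1: W3 <- W7 <- W1 -> W8 -> W9 <- W5
  P2: W3 <- W7 <- W1 -> W9 <- W5
  P3: W3 <- W7 -> W5
Condition 1 (no descendant of W3 in the set): holds — descendants of W3 are {W5, W8, W9}; none are in {W1}.
Condition 2 (every backdoor path blocked by {W1}):
  P1: blocked at fork node W1 ∈ conditioning set.
  P2: blocked at fork node W1 ∈ conditioning set.
  P3: open — no interior node is in the conditioning set.
{W1} does not satisfy the backdoor criterion.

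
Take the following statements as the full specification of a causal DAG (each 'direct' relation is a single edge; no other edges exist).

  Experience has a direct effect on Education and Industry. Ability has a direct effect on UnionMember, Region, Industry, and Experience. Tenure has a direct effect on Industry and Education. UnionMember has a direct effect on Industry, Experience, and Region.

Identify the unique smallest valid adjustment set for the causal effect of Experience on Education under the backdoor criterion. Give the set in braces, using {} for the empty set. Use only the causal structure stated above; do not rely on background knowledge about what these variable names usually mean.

Variables eligible for adjustment (non-descendants of Experience, excluding Experience and Education): {Ability, Region, Tenure, UnionMember}.
Backdoor paths from Experience to Education:
  P1: Experience <- Ability -> UnionMember -> Industry <- Tenure -> Education
  P2: Experience <- Ability -> Region <- UnionMember -> Industry <- Tenure -> Education
  P3: Experience <- Ability -> Industry <- Tenure -> Education
  P4: Experience <- UnionMember <- Ability -> Industry <- Tenure -> Education
  P5: Experience <- UnionMember -> Region <- Ability -> Industry <- Tenure -> Education
  P6: Experience <- UnionMember -> Industry <- Tenure -> Education
Each backdoor path contains an unconditioned collider, so every path is already blocked with the empty conditioning set:
  P1: blocked at collider Industry (neither it nor any descendant is in the conditioning set).
  P2: blocked at collider Region (neither it nor any descendant is in the conditioning set).
  P3: blocked at collider Industry (neither it nor any descendant is in the conditioning set).
  P4: blocked at collider Industry (neither it nor any descendant is in the conditioning set).
  P5: blocked at collider Region (neither it nor any descendant is in the conditioning set).
  P6: blocked at collider Industry (neither it nor any descendant is in the conditioning set).
The empty set is therefore the unique smallest valid set.

{}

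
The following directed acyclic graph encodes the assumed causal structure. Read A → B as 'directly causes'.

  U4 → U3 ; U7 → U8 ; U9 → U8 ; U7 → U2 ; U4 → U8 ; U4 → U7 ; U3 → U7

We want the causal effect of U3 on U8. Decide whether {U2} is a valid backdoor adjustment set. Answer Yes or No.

No

Backdoor paths from U3 to U8 (paths whose first edge points into U3):
  P1: U3 <- U4 -> U7 -> U8
  P2: U3 <- U4 -> U8
Condition 1 (no descendant of U3 in the set): FAILS — U2 is a descendant of U3.
Condition 2 (every backdoor path blocked by {U2}):
  P1: open — no interior node is in the conditioning set.
  P2: open — no interior node is in the conditioning set.
{U2} does not satisfy the backdoor criterion.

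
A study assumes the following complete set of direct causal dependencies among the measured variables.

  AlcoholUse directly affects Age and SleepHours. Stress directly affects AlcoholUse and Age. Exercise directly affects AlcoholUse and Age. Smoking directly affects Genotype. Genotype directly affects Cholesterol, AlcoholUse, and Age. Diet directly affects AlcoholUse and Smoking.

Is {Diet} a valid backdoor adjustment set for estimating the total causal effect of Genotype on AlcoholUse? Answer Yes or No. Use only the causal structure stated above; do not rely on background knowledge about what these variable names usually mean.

Backdoor paths from Genotype to AlcoholUse (paths whose first edge points into Genotype):
  P1: Genotype <- Smoking <- Diet -> AlcoholUse
Condition 1 (no descendant of Genotype in the set): holds — descendants of Genotype are {Age, AlcoholUse, Cholesterol, SleepHours}; none are in {Diet}.
Condition 2 (every backdoor path blocked by {Diet}):
  P1: blocked at fork node Diet ∈ conditioning set.
{Diet} satisfies the backdoor criterion.

Yes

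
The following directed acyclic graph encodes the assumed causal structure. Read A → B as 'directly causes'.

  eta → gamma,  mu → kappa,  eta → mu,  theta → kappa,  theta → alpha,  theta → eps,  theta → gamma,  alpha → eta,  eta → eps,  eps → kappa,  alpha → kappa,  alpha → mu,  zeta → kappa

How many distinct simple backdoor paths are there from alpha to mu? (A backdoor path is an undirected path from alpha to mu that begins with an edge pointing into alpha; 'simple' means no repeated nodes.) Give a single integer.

6

A backdoor path from alpha to mu is any simple undirected path whose first edge points into alpha (i.e. leaves alpha via a parent).
Parents of alpha: {theta}.
Enumerating:
  P1: alpha <- theta -> gamma <- eta -> mu
  P2: alpha <- theta -> gamma <- eta -> eps -> kappa <- mu
  P3: alpha <- theta -> eps <- eta -> mu
  P4: alpha <- theta -> eps -> kappa <- mu
  P5: alpha <- theta -> kappa <- mu
  P6: alpha <- theta -> kappa <- eps <- eta -> mu
That exhausts the simple backdoor paths. Count: 6.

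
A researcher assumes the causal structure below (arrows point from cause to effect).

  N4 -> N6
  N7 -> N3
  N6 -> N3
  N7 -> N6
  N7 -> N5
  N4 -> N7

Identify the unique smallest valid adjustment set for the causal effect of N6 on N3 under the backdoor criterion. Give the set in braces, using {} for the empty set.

Variables eligible for adjustment (non-descendants of N6, excluding N6 and N3): {N4, N5, N7}.
Backdoor paths from N6 to N3:
  P1: N6 <- N4 -> N7 -> N3
  P2: N6 <- N7 -> N3
The empty set is not sufficient: P1 (N6 <- N4 -> N7 -> N3) has no collider blocking it and no conditioned non-collider, so it is open.
Try {N7}:
  P1: blocked at chain node N7 ∈ conditioning set.
  P2: blocked at fork node N7 ∈ conditioning set.
{N7} contains no descendant of N6 and blocks every backdoor path.
No other singleton works — e.g. {N4} leaves P2 open — so {N7} is the unique smallest valid adjustment set.

{N7}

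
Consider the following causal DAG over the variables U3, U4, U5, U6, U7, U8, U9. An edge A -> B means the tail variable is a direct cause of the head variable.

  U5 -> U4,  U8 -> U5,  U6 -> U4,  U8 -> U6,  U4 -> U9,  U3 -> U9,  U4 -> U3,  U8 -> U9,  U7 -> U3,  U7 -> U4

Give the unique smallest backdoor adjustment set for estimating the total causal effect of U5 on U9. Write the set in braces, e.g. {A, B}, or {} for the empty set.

Variables eligible for adjustment (non-descendants of U5, excluding U5 and U9): {U6, U7, U8}.
Backdoor paths from U5 to U9:
  P1: U5 <- U8 -> U6 -> U4 <- U7 -> U3 -> U9
  P2: U5 <- U8 -> U6 -> U4 -> U3 -> U9
  P3: U5 <- U8 -> U6 -> U4 -> U9
  P4: U5 <- U8 -> U9
The empty set is not sufficient: P2 (U5 <- U8 -> U6 -> U4 -> U3 -> U9) has no collider blocking it and no conditioned non-collider, so it is open.
Try {U8}:
  P1: blocked at fork node U8 ∈ conditioning set.
  P2: blocked at fork node U8 ∈ conditioning set.
  P3: blocked at fork node U8 ∈ conditioning set.
  P4: blocked at fork node U8 ∈ conditioning set.
{U8} contains no descendant of U5 and blocks every backdoor path.
No other singleton works — e.g. {U7} leaves P2 open — so {U8} is the unique smallest valid adjustment set.

{U8}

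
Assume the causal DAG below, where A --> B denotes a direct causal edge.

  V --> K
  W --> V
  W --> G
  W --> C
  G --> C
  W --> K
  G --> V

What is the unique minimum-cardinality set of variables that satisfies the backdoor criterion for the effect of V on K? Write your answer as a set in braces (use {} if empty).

{W}

Variables eligible for adjustment (non-descendants of V, excluding V and K): {C, G, W}.
Backdoor paths from V to K:
  P1: V <- W -> K
  P2: V <- G <- W -> K
  P3: V <- G -> C <- W -> K
The empty set is not sufficient: P1 (V <- W -> K) has no collider blocking it and no conditioned non-collider, so it is open.
Try {W}:
  P1: blocked at fork node W ∈ conditioning set.
  P2: blocked at fork node W ∈ conditioning set.
  P3: blocked at collider C (neither it nor any descendant is in the conditioning set).
{W} contains no descendant of V and blocks every backdoor path.
No other singleton works — e.g. {G} leaves P1 open — so {W} is the unique smallest valid adjustment set.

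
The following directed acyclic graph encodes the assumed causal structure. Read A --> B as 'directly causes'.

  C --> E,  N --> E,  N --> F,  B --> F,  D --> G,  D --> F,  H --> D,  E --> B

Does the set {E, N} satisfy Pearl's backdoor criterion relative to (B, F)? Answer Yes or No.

Backdoor paths from B to F (paths whose first edge points into B):
  P1: B <- E <- N -> F
Condition 1 (no descendant of B in the set): holds — descendants of B are {F}; none are in {E, N}.
Condition 2 (every backdoor path blocked by {E, N}):
  P1: blocked at chain node E ∈ conditioning set.
{E, N} satisfies the backdoor criterion.

Yes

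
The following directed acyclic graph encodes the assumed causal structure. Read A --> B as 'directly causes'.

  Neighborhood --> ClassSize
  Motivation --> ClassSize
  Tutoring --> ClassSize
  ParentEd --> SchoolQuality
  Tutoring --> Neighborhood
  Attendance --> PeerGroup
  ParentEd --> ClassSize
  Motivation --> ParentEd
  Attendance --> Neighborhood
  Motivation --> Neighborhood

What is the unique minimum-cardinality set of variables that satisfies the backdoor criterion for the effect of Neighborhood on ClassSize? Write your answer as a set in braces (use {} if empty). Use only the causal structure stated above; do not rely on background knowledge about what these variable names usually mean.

Variables eligible for adjustment (non-descendants of Neighborhood, excluding Neighborhood and ClassSize): {Attendance, Motivation, ParentEd, PeerGroup, SchoolQuality, Tutoring}.
Backdoor paths from Neighborhood to ClassSize:
  P1: Neighborhood <- Motivation -> ParentEd -> ClassSize
  P2: Neighborhood <- Motivation -> ClassSize
  P3: Neighborhood <- Tutoring -> ClassSize
The empty set is not sufficient: P1 (Neighborhood <- Motivation -> ParentEd -> ClassSize) has no collider blocking it and no conditioned non-collider, so it is open.
Try {Motivation, Tutoring}:
  P1: blocked at fork node Motivation ∈ conditioning set.
  P2: blocked at fork node Motivation ∈ conditioning set.
  P3: blocked at fork node Tutoring ∈ conditioning set.
{Motivation, Tutoring} contains no descendant of Neighborhood and blocks every backdoor path.
Every element of {Motivation, Tutoring} is needed (dropping Motivation leaves P1 open; dropping Tutoring leaves P3 open), so no proper subset is valid.
Among all size-2 subsets of the eligible variables, only {Motivation, Tutoring} blocks every backdoor path, so it is the unique smallest valid adjustment set.

{Motivation, Tutoring}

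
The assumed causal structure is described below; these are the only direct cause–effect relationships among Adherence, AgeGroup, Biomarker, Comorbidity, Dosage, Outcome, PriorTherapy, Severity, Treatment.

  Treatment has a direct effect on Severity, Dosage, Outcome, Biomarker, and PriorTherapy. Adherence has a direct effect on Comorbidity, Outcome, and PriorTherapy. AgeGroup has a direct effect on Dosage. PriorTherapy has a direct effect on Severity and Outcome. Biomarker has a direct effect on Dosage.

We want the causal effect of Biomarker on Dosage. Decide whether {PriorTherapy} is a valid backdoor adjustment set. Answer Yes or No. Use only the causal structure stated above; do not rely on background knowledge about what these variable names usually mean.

No

Backdoor paths from Biomarker to Dosage (paths whose first edge points into Biomarker):
  P1: Biomarker <- Treatment -> Dosage
Condition 1 (no descendant of Biomarker in the set): holds — descendants of Biomarker are {Dosage}; none are in {PriorTherapy}.
Condition 2 (every backdoor path blocked by {PriorTherapy}):
  P1: open — no interior node is in the conditioning set.
{PriorTherapy} does not satisfy the backdoor criterion.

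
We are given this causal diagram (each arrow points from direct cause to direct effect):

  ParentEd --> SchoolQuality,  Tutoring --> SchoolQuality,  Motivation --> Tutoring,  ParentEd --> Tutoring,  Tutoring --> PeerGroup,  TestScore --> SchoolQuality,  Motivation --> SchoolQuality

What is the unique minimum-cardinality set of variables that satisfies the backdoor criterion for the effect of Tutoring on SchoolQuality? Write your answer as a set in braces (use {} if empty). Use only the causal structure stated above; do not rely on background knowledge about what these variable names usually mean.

{Motivation, ParentEd}

Variables eligible for adjustment (non-descendants of Tutoring, excluding Tutoring and SchoolQuality): {Motivation, ParentEd, TestScore}.
Backdoor paths from Tutoring to SchoolQuality:
  P1: Tutoring <- ParentEd -> SchoolQuality
  P2: Tutoring <- Motivation -> SchoolQuality
The empty set is not sufficient: P1 (Tutoring <- ParentEd -> SchoolQuality) has no collider blocking it and no conditioned non-collider, so it is open.
Try {Motivation, ParentEd}:
  P1: blocked at fork node ParentEd ∈ conditioning set.
  P2: blocked at fork node Motivation ∈ conditioning set.
{Motivation, ParentEd} contains no descendant of Tutoring and blocks every backdoor path.
Every element of {Motivation, ParentEd} is needed (dropping Motivation leaves P2 open; dropping ParentEd leaves P1 open), so no proper subset is valid.
Among all size-2 subsets of the eligible variables, only {Motivation, ParentEd} blocks every backdoor path, so it is the unique smallest valid adjustment set.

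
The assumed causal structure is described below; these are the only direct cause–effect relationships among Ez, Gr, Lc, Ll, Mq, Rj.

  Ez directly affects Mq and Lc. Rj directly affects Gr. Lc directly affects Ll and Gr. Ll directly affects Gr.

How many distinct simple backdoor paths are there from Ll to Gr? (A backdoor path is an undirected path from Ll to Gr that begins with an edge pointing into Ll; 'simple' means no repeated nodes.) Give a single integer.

A backdoor path from Ll to Gr is any simple undirected path whose first edge points into Ll (i.e. leaves Ll via a parent).
Parents of Ll: {Lc}.
Enumerating:
  P1: Ll <- Lc -> Gr
That exhausts the simple backdoor paths. Count: 1.

1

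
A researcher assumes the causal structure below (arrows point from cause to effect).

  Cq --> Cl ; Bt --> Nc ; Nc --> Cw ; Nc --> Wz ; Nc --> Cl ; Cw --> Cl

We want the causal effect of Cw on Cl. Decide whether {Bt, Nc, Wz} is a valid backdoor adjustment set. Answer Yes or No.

Yes

Backdoor paths from Cw to Cl (paths whose first edge points into Cw):
  P1: Cw <- Nc -> Cl
Condition 1 (no descendant of Cw in the set): holds — descendants of Cw are {Cl}; none are in {Bt, Nc, Wz}.
Condition 2 (every backdoor path blocked by {Bt, Nc, Wz}):
  P1: blocked at fork node Nc ∈ conditioning set.
{Bt, Nc, Wz} satisfies the backdoor criterion.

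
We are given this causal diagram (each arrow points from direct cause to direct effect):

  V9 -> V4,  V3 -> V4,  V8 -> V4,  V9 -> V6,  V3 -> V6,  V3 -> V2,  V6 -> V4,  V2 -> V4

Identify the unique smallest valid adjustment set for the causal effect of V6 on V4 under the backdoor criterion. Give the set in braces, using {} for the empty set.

Variables eligible for adjustment (non-descendants of V6, excluding V6 and V4): {V2, V3, V8, V9}.
Backdoor paths from V6 to V4:
  P1: V6 <- V9 -> V4
  P2: V6 <- V3 -> V2 -> V4
  P3: V6 <- V3 -> V4
The empty set is not sufficient: P1 (V6 <- V9 -> V4) has no collider blocking it and no conditioned non-collider, so it is open.
Try {V3, V9}:
  P1: blocked at fork node V9 ∈ conditioning set.
  P2: blocked at fork node V3 ∈ conditioning set.
  P3: blocked at fork node V3 ∈ conditioning set.
{V3, V9} contains no descendant of V6 and blocks every backdoor path.
Every element of {V3, V9} is needed (dropping V3 leaves P2 open; dropping V9 leaves P1 open), so no proper subset is valid.
Among all size-2 subsets of the eligible variables, only {V3, V9} blocks every backdoor path, so it is the unique smallest valid adjustment set.

{V3, V9}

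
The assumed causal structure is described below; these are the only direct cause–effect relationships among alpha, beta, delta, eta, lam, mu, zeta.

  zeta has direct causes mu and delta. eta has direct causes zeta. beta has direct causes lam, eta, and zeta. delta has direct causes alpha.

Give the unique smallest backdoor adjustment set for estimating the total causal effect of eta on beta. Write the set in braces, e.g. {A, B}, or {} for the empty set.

Variables eligible for adjustment (non-descendants of eta, excluding eta and beta): {alpha, delta, lam, mu, zeta}.
Backdoor paths from eta to beta:
  P1: eta <- zeta -> beta
The empty set is not sufficient: P1 (eta <- zeta -> beta) has no collider blocking it and no conditioned non-collider, so it is open.
Try {zeta}:
  P1: blocked at fork node zeta ∈ conditioning set.
{zeta} contains no descendant of eta and blocks every backdoor path.
No other singleton works — e.g. {mu} leaves P1 open — so {zeta} is the unique smallest valid adjustment set.

{zeta}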